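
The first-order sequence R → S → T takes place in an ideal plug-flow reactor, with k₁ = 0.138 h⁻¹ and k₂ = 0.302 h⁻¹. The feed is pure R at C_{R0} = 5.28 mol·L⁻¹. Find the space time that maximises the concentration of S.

Setting dC_S/dτ = 0 gives τ_opt = ln(k₂/k₁)/(k₂−k₁).
= ln(0.302/0.138)/(0.302−0.138) = ln(2.188)/0.1640 = 0.7832/0.1640 = 4.78 h.

4.78 h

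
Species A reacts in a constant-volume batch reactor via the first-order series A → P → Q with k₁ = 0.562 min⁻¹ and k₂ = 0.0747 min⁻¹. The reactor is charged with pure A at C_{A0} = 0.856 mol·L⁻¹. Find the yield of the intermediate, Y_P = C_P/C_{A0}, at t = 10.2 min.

0.535

For first-order series with pure A initially, C_P(t) = k₁C_{A0}/(k₂−k₁)·(e^(−k₁t) − e^(−k₂t)).
e^(−k₁t) = e^(−0.562×10.2) = e^(−5.732) = 0.003239; e^(−k₂t) = e^(−0.7619) = 0.4668.
C_P = 0.562×0.856/(0.0747−0.562) × (0.003239−0.4668) = (-0.9872)×(-0.4635) = 0.4576 mol·L⁻¹.
Y_P = C_P/C_{A0} = 0.4576/0.856 = 0.535.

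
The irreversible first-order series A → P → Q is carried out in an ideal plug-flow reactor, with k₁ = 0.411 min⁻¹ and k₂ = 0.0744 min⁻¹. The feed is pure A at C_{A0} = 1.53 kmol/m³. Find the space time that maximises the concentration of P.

5.08 min

Setting dC_P/dτ = 0 gives τ_opt = ln(k₂/k₁)/(k₂−k₁).
= ln(0.0744/0.411)/(0.0744−0.411) = ln(0.1810)/-0.3366 = -1.709/-0.3366 = 5.08 min.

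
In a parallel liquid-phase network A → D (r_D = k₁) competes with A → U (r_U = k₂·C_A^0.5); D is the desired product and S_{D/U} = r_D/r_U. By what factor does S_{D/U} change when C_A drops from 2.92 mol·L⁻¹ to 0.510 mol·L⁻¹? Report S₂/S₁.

S_{D/U} = (k₁/k₂)·C_A^-0.5, so S₂/S₁ = (C_{A,2}/C_{A,1})^-0.5.
= (0.510/2.92)^(-0.5) = (0.1747)^(-0.5) = 2.39.

2.39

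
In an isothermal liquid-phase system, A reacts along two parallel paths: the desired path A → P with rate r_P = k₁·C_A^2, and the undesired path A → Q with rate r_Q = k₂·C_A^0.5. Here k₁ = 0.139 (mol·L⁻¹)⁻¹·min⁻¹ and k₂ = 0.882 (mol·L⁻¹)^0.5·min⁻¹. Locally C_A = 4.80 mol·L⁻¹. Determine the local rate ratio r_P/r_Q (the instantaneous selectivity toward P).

S_{P/Q} = r_P/r_Q = (k₁·C_A^2)/(k₂·C_A^0.5) = (k₁/k₂)·C_A^1.5.
= (0.139×4.800^2) / (0.882×4.800^0.5) = 3.203/1.932 = 1.66.

1.66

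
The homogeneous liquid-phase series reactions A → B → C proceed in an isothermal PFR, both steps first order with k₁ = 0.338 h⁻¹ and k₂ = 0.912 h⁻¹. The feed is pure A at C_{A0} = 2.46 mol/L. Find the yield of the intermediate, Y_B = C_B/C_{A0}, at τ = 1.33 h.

0.201

The intermediate concentration in a first-order A→B→C sequence is C_B = k₁C_{A0}(e^(−k₁τ) − e^(−k₂τ))/(k₂−k₁).
e^(−k₁τ) = e^(−0.338×1.33) = e^(−0.4495) = 0.6379; e^(−k₂τ) = e^(−1.213) = 0.2973.
C_B = 0.338×2.46/(0.912−0.338) × (0.6379−0.2973) = 1.449×0.3406 = 0.4934 mol/L.
Y_B = C_B/C_{A0} = 0.4934/2.46 = 0.201.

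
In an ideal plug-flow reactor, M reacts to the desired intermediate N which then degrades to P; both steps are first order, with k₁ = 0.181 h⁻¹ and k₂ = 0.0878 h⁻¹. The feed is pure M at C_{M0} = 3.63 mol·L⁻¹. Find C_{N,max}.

1.84 mol·L⁻¹

At the optimum, C_{N,max}/C_{M0} = (k₁/k₂)^[k₂/(k₂−k₁)].
= (0.181/0.0878)^(0.0878/(0.0878−0.181)) = (2.062)^(-0.9421) = 0.5058.
C_{N,max} = 0.5058×3.63 = 1.84 mol·L⁻¹.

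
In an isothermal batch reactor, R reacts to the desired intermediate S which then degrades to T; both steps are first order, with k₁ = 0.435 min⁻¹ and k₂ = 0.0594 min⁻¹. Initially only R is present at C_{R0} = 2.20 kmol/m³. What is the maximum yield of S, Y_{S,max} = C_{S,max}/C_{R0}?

0.730

For a first-order series the maximum intermediate yield is C_{S,max}/C_{R0} = (k₁/k₂)^[k₂/(k₂−k₁)].
= (0.435/0.0594)^(0.0594/(0.0594−0.435)) = (7.323)^(-0.1581) = 0.7299.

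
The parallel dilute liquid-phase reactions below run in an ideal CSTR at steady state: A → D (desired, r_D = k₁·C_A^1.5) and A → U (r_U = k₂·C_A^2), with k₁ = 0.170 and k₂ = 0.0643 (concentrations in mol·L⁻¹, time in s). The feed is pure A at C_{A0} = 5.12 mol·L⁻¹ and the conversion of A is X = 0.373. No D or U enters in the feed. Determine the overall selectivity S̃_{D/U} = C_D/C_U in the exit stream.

Exit C_A = C_{A0}(1−X) = 5.12×0.627 = 3.210 mol·L⁻¹.
Rates in a CSTR are evaluated at the outlet concentration: r_D = 0.170×3.210^1.5 = 0.9778, r_U = 0.0643×3.210^2 = 0.6627.
Overall selectivity = C_D/C_U = r_Dτ/(r_Uτ) = r_D/r_U = 1.48.

1.48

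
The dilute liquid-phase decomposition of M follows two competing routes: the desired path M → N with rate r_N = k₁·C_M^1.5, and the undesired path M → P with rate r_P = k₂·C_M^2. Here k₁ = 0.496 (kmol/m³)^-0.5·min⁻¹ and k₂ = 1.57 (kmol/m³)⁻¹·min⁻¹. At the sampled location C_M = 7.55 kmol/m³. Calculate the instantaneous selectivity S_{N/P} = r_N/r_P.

S_{N/P} = r_N/r_P = (k₁·C_M^1.5)/(k₂·C_M^2) = (k₁/k₂)·C_M^-0.5.
= (0.496×7.550^1.5) / (1.57×7.550^2) = 10.29/89.49 = 0.115.
The undesired path is higher order in M, so low C_M (CSTR or dilute feed) favours N.

0.115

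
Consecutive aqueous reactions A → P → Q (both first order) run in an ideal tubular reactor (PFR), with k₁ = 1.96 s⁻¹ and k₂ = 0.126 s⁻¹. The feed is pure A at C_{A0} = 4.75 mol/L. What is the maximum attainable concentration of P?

3.93 mol/L

Evaluating C_P at τ_opt = ln(k₂/k₁)/(k₂−k₁) gives C_{P,max}/C_{A0} = (k₁/k₂)^[k₂/(k₂−k₁)].
= (1.96/0.126)^(0.126/(0.126−1.96)) = (15.56)^(-0.06870) = 0.8282.
C_{P,max} = 0.8282×4.75 = 3.93 mol/L.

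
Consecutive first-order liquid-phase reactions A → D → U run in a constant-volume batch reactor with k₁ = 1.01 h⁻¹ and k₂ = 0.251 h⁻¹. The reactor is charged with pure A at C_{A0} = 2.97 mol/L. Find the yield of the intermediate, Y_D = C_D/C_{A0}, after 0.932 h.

Solving the coupled first-order balances gives C_D(t) = [k₁/(k₂−k₁)]·C_{A0}·(e^(−k₁t) − e^(−k₂t)).
e^(−k₁t) = e^(−1.01×0.932) = e^(−0.9413) = 0.3901; e^(−k₂t) = e^(−0.2339) = 0.7914.
C_D = 1.01×2.97/(0.251−1.01) × (0.3901−0.7914) = (-3.952)×(-0.4013) = 1.586 mol/L.
Y_D = C_D/C_{A0} = 1.586/2.97 = 0.534.

0.534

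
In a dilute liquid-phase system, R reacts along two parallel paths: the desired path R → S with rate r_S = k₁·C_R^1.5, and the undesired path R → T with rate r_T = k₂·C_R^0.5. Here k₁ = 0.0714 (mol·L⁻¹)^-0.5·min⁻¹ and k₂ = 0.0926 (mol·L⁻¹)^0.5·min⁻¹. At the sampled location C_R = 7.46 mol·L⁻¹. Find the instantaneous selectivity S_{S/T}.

S_{S/T} = r_S/r_T = (k₁·C_R^1.5)/(k₂·C_R^0.5) = (k₁/k₂)·C_R.
= (0.0714×7.460^1.5) / (0.0926×7.460^0.5) = 1.455/0.2529 = 5.75.
Since the desired path is higher order in R, keeping C_R high (PFR or concentrated feed) favours S.

5.75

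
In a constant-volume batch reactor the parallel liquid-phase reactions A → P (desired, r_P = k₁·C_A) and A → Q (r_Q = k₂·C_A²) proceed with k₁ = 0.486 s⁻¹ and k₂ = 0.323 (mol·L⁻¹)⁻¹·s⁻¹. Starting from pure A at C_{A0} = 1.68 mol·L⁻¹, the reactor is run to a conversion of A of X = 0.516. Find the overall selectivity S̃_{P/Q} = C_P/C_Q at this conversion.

1.23

C_A = C_{A0}(1−X) = 0.8131 mol·L⁻¹.
Along a PFR/batch, dC_P/dC_A = −r_P/(r_P+r_Q) = −k₁/(k₁+k₂·C_A).
Integrating from C_{A0} to C_A: C_P = (0.486/0.323)·ln[(0.486+0.323·1.68)/(0.486+0.323·0.813)] = 1.505·ln(1.029/0.7486) = 0.4781 mol·L⁻¹.
C_Q = (C_{A0}−C_A)−C_P = 0.3888 mol·L⁻¹; S̃_{P/Q} = 0.4781/0.3888 = 1.23.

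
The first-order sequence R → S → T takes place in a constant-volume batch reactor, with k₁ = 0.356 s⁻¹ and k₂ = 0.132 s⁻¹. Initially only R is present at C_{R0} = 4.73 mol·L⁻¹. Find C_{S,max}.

At the optimum, C_{S,max}/C_{R0} = (k₁/k₂)^[k₂/(k₂−k₁)].
= (0.356/0.132)^(0.132/(0.132−0.356)) = (2.697)^(-0.5893) = 0.5573.
C_{S,max} = 0.5573×4.73 = 2.64 mol·L⁻¹.

2.64 mol·L⁻¹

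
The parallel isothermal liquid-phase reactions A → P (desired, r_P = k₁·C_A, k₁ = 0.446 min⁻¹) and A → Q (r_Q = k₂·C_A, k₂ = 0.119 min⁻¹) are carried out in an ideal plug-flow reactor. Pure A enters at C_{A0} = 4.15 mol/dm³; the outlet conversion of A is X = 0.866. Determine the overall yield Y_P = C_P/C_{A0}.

0.684

C_A = C_{A0}(1−X) = 0.5561 mol/dm³.
Both paths are first order in A, so the instantaneous fraction to P is constant: dC_P/d(−C_A) = k₁/(k₁+k₂) = 0.7894.
C_P = 0.7894·(C_{A0}−C_A) = 0.7894×3.594 = 2.84 mol/dm³.
Y_P = C_P/C_{A0} = 2.837/4.15 = 0.684.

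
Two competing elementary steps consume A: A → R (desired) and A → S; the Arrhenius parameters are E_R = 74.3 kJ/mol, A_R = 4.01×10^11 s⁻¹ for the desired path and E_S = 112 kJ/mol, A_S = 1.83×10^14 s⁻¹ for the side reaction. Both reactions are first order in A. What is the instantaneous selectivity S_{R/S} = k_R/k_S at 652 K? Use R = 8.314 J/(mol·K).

With equal orders, S_{R/S} = k_R/k_S = (A_R/A_S)·exp[(E_S−E_R)/(RT)].
(E_S−E_R)/(RT) = (112−74.3)×10³/(8.314×652) = 37700/5421 = 6.955.
k_R/k_S = (4.01×10^11/1.83×10^14)·exp(6.955) = 0.002191 × 1048 = 2.30.
Since E_R < E_S, lowering the temperature improves selectivity toward R.

2.30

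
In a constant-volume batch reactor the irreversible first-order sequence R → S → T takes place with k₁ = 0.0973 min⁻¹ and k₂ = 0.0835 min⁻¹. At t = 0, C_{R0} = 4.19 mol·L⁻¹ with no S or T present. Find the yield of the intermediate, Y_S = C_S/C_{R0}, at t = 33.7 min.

0.157

The intermediate concentration in a first-order A→B→C sequence is C_S = k₁C_{R0}(e^(−k₁t) − e^(−k₂t))/(k₂−k₁).
e^(−k₁t) = e^(−0.0973×33.7) = e^(−3.279) = 0.03767; e^(−k₂t) = e^(−2.814) = 0.05997.
C_S = 0.0973×4.19/(0.0835−0.0973) × (0.03767−0.05997) = (-29.54)×(-0.02230) = 0.6589 mol·L⁻¹.
Y_S = C_S/C_{R0} = 0.6589/4.19 = 0.157.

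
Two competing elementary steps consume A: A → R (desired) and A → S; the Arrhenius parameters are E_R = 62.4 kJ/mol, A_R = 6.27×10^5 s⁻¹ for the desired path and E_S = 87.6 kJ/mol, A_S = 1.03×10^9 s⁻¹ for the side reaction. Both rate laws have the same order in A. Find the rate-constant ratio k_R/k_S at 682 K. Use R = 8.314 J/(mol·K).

0.0518

With equal orders, S_{R/S} = k_R/k_S = (A_R/A_S)·exp[(E_S−E_R)/(RT)].
(E_S−E_R)/(RT) = (87.6−62.4)×10³/(8.314×682) = 25200/5670 = 4.444.
k_R/k_S = (6.27×10^5/1.03×10^9)·exp(4.444) = 6.087×10^-4 × 85.14 = 0.0518.
Since E_R < E_S, lowering the temperature improves selectivity toward R.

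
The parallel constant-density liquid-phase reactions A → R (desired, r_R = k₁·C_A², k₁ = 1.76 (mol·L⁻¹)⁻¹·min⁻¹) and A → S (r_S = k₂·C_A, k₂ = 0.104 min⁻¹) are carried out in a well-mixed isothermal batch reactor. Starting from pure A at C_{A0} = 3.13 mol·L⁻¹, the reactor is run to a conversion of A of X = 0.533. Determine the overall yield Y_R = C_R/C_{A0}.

0.519

C_A = C_{A0}(1−X) = 1.462 mol·L⁻¹.
Along a PFR/batch, dC_S/dC_A = −r_S/(r_R+r_S) = −k₂/(k₂+k₁·C_A).
Integrating from C_{A0} to C_A: C_S = (0.104/1.76)·ln[(0.104+1.76·3.13)/(0.104+1.76·1.46)] = 0.05909·ln(5.613/2.677) = 0.04376 mol·L⁻¹.
Then C_R = (C_{A0}−C_A) − C_S = 1.668 − 0.04376 = 1.625 mol·L⁻¹.
Y_R = C_R/C_{A0} = 1.625/3.13 = 0.519.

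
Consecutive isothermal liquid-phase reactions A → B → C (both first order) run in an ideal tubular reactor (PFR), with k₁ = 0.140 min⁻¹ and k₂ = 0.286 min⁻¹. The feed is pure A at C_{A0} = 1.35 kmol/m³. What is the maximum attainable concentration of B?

Evaluating C_B at τ_opt = ln(k₂/k₁)/(k₂−k₁) gives C_{B,max}/C_{A0} = (k₁/k₂)^[k₂/(k₂−k₁)].
= (0.140/0.286)^(0.286/(0.286−0.140)) = (0.4895)^(1.959) = 0.2468.
C_{B,max} = 0.2468×1.35 = 0.333 kmol/m³.

0.333 kmol/m³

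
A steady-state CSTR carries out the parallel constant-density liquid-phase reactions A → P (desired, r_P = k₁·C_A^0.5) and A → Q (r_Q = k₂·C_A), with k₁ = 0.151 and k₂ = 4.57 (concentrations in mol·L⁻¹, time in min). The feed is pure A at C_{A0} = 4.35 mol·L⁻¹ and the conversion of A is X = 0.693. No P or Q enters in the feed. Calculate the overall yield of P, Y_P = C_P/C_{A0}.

0.0193

Exit C_A = C_{A0}(1−X) = 4.35×0.307 = 1.335 mol·L⁻¹.
In a CSTR the entire volume is at exit conditions, so r_P = 0.151×1.335^0.5 = 0.1745 and r_Q = 4.57×1.335 = 6.103.
Fraction of consumed A going to P: r_P/(r_P+r_Q) = 0.02780.
C_P = 0.02780·C_{A0}·X = 0.02780×4.35×0.693 = 0.0838 mol·L⁻¹; Y_P = C_P/C_{A0} = 0.0193.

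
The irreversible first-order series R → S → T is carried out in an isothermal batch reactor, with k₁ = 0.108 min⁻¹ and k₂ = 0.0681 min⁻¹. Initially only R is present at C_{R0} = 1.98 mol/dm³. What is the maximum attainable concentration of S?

0.901 mol/dm³

Evaluating C_S at t_opt = ln(k₂/k₁)/(k₂−k₁) gives C_{S,max}/C_{R0} = (k₁/k₂)^[k₂/(k₂−k₁)].
= (0.108/0.0681)^(0.0681/(0.0681−0.108)) = (1.586)^(-1.707) = 0.4552.
C_{S,max} = 0.4552×1.98 = 0.901 mol/dm³.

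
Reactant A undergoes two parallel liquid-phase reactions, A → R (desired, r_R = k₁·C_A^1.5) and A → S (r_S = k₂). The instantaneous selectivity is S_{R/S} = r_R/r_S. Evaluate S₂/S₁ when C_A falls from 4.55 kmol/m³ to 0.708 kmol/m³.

S_{R/S} = (k₁/k₂)·C_A^1.5, so S₂/S₁ = (C_{A,2}/C_{A,1})^1.5.
= (0.708/4.55)^1.5 = (0.1556)^1.5 = 0.0614.

0.0614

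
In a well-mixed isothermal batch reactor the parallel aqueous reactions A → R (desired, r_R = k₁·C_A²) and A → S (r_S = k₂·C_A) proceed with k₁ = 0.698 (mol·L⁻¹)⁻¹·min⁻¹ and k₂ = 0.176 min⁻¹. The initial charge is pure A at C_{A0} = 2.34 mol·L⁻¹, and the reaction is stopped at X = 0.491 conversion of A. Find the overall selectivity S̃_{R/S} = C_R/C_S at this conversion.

6.78

C_A = C_{A0}(1−X) = 1.191 mol·L⁻¹.
Along a PFR/batch, dC_S/dC_A = −r_S/(r_R+r_S) = −k₂/(k₂+k₁·C_A).
Integrating from C_{A0} to C_A: C_S = (0.176/0.698)·ln[(0.176+0.698·2.34)/(0.176+0.698·1.19)] = 0.2521·ln(1.809/1.007) = 0.1477 mol·L⁻¹.
Then C_R = (C_{A0}−C_A) − C_S = 1.149 − 0.1477 = 1.001 mol·L⁻¹.
S̃_{R/S} = C_R/C_S = 1.001/0.1477 = 6.78.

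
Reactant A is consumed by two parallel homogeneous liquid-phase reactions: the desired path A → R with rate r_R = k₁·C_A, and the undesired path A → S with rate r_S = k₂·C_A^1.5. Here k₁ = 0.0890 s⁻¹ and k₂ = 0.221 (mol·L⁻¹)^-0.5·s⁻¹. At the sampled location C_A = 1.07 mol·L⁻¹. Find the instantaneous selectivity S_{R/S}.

0.389

S_{R/S} = r_R/r_S = (k₁·C_A)/(k₂·C_A^1.5) = (k₁/k₂)·C_A^-0.5.
= (0.0890×1.070) / (0.221×1.070^1.5) = 0.09523/0.2446 = 0.389.
The undesired path is higher order in A, so low C_A (CSTR or dilute feed) favours R.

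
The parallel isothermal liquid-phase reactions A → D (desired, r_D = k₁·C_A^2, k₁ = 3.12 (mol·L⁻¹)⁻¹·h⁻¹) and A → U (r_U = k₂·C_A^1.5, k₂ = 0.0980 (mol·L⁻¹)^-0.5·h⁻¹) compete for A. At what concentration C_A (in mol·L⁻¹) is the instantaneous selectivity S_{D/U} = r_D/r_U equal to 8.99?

S_{D/U} = (k₁/k₂)·C_A^0.5 ⇒ C_A = (S·k₂/k₁)^(2).
= (8.99×0.0980/3.12)^(2) = (0.2824)^(2) = 0.0797 mol·L⁻¹.

0.0797 mol·L⁻¹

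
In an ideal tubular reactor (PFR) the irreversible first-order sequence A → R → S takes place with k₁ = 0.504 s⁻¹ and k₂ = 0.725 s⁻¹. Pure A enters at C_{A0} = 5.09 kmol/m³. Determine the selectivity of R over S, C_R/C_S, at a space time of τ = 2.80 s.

For first-order series with pure A initially, C_R(τ) = k₁C_{A0}/(k₂−k₁)·(e^(−k₁τ) − e^(−k₂τ)).
e^(−k₁τ) = e^(−0.504×2.80) = e^(−1.411) = 0.2439; e^(−k₂τ) = e^(−2.030) = 0.1313.
C_R = 0.504×5.09/(0.725−0.504) × (0.2439−0.1313) = 11.61×0.1125 = 1.306 kmol/m³.
C_A = C_{A0}e^(−k₁τ) = 1.241 kmol/m³, so C_S = C_{A0}−C_A−C_R = 2.543 kmol/m³; C_R/C_S = 0.514.

0.514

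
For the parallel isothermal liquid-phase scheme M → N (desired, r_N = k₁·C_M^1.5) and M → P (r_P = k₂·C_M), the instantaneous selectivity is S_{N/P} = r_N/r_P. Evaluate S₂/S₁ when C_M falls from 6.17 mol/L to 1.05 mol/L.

0.413

S_{N/P} = (k₁/k₂)·C_M^0.5, so S₂/S₁ = (C_{M,2}/C_{M,1})^0.5.
= (1.05/6.17)^0.5 = (0.1702)^0.5 = 0.413.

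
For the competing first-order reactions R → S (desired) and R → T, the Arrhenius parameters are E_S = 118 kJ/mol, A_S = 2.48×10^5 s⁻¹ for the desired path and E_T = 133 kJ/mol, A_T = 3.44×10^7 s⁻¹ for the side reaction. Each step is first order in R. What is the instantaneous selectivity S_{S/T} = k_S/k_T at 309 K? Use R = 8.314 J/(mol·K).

With equal orders, S_{S/T} = k_S/k_T = (A_S/A_T)·exp[(E_T−E_S)/(RT)].
(E_T−E_S)/(RT) = (133−118)×10³/(8.314×309) = 15000/2569 = 5.839.
k_S/k_T = (2.48×10^5/3.44×10^7)·exp(5.839) = 0.007209 × 343.4 = 2.48.

2.48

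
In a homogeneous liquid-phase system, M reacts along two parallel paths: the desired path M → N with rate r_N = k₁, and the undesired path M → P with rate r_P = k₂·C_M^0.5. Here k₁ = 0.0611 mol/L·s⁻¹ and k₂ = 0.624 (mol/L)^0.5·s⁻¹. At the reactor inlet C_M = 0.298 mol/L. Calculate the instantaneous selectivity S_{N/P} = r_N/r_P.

S_{N/P} = r_N/r_P = (k₁)/(k₂·C_M^0.5) = (k₁/k₂)·C_M^-0.5.
= (0.0611) / (0.624×0.2980^0.5) = 0.06110/0.3406 = 0.179.

0.179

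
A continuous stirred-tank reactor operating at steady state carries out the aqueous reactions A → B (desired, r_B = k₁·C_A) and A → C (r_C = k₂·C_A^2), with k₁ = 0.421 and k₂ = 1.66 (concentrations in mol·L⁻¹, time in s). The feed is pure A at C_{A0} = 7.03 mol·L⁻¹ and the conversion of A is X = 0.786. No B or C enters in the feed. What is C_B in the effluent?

Exit C_A = C_{A0}(1−X) = 7.03×0.214 = 1.504 mol·L⁻¹.
A CSTR operates uniformly at the exit composition, giving r_B = 0.6334 and r_C = 3.757 (each k·C_A^n at C_A = 1.504).
Fraction of consumed A going to B: r_B/(r_B+r_C) = 0.1443.
C_B = 0.1443·C_{A0}·X = 0.1443×7.03×0.786 = 0.797 mol·L⁻¹.

0.797 mol·L⁻¹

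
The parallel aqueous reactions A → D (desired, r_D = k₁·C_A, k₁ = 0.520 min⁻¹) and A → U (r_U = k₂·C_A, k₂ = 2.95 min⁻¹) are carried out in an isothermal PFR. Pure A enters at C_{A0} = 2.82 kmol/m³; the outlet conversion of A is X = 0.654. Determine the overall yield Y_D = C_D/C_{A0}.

0.0980

C_A = C_{A0}(1−X) = 0.9757 kmol/m³.
Both paths are first order in A, so the instantaneous fraction to D is constant: dC_D/d(−C_A) = k₁/(k₁+k₂) = 0.1499.
C_D = 0.1499·(C_{A0}−C_A) = 0.1499×1.844 = 0.276 kmol/m³.
Y_D = C_D/C_{A0} = 0.2764/2.82 = 0.0980.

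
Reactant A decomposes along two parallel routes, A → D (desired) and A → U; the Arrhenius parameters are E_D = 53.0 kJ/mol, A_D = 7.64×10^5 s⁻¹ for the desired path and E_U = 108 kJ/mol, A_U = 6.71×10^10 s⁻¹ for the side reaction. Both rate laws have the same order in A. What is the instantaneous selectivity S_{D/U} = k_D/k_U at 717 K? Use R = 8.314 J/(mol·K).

k_D/k_U = (A_D/A_U)·exp[−(E_D−E_U)/(RT)] = (A_D/A_U)·exp[(E_U−E_D)/(RT)].
(E_U−E_D)/(RT) = (108−53.0)×10³/(8.314×717) = 55000/5961 = 9.226.
k_D/k_U = (7.64×10^5/6.71×10^10)·exp(9.226) = 1.139×10^-5 × 10162 = 0.116.
Since E_D < E_U, lowering the temperature improves selectivity toward D.

0.116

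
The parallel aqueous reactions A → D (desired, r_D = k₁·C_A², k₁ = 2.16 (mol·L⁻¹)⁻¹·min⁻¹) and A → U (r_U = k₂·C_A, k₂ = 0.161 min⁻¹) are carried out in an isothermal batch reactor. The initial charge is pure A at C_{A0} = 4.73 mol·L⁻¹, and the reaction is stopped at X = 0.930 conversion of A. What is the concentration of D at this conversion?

4.21 mol·L⁻¹

C_A = C_{A0}(1−X) = 0.3311 mol·L⁻¹.
Along a PFR/batch, dC_U/dC_A = −r_U/(r_D+r_U) = −k₂/(k₂+k₁·C_A).
Integrating from C_{A0} to C_A: C_U = (0.161/2.16)·ln[(0.161+2.16·4.73)/(0.161+2.16·0.331)] = 0.07454·ln(10.38/0.8762) = 0.1842 mol·L⁻¹.
Then C_D = (C_{A0}−C_A) − C_U = 4.399 − 0.1842 = 4.215 mol·L⁻¹.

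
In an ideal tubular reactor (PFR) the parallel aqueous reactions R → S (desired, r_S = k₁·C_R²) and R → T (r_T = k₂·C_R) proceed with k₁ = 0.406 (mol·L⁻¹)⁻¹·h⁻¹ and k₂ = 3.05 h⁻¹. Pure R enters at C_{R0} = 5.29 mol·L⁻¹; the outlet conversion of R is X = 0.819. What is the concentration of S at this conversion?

1.23 mol·L⁻¹

C_R = C_{R0}(1−X) = 0.9575 mol·L⁻¹.
Along a PFR/batch, dC_T/dC_R = −r_T/(r_S+r_T) = −k₂/(k₂+k₁·C_R).
Integrating from C_{R0} to C_R: C_T = (3.05/0.406)·ln[(3.05+0.406·5.29)/(3.05+0.406·0.957)] = 7.512·ln(5.198/3.439) = 3.103 mol·L⁻¹.
Then C_S = (C_{R0}−C_R) − C_T = 4.333 − 3.103 = 1.229 mol·L⁻¹.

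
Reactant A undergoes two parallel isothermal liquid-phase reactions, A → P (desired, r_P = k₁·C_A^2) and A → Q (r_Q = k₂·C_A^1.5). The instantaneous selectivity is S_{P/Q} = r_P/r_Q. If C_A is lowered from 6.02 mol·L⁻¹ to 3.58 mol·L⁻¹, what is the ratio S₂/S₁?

0.771

S_{P/Q} = (k₁/k₂)·C_A^0.5, so S₂/S₁ = (C_{A,2}/C_{A,1})^0.5.
= (3.58/6.02)^0.5 = (0.5947)^0.5 = 0.771.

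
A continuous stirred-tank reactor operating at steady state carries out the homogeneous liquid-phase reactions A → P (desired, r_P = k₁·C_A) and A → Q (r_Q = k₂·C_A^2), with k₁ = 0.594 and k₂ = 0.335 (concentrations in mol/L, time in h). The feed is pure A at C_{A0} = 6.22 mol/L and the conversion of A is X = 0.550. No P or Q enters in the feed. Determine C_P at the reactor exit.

1.33 mol/L

Exit C_A = C_{A0}(1−X) = 6.22×0.450 = 2.799 mol/L.
Rates in a CSTR are evaluated at the outlet concentration: r_P = 0.594×2.799 = 1.663, r_Q = 0.335×2.799^2 = 2.625.
Fraction of consumed A going to P: r_P/(r_P+r_Q) = 0.3878.
C_P = 0.3878·C_{A0}·X = 0.3878×6.22×0.550 = 1.33 mol/L.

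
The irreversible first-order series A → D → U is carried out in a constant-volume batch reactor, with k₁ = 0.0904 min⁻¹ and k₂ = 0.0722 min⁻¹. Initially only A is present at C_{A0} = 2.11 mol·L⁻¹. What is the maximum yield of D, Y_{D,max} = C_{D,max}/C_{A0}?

0.410

For a first-order series the maximum intermediate yield is C_{D,max}/C_{A0} = (k₁/k₂)^[k₂/(k₂−k₁)].
= (0.0904/0.0722)^(0.0722/(0.0722−0.0904)) = (1.252)^(-3.967) = 0.4099.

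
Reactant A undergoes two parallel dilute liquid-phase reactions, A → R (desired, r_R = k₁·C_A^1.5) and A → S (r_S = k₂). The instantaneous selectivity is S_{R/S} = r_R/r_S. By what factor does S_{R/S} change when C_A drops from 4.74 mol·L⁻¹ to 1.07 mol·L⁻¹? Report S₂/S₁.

S_{R/S} = (k₁/k₂)·C_A^1.5, so S₂/S₁ = (C_{A,2}/C_{A,1})^1.5.
= (1.07/4.74)^1.5 = (0.2257)^1.5 = 0.107.

0.107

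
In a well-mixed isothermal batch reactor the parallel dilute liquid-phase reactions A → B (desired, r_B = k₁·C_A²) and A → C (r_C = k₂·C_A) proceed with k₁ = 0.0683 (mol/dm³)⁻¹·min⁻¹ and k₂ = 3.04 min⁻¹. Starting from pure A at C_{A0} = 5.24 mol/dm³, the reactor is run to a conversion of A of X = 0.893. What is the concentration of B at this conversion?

0.283 mol/dm³

C_A = C_{A0}(1−X) = 0.5607 mol/dm³.
Along a PFR/batch, dC_C/dC_A = −r_C/(r_B+r_C) = −k₂/(k₂+k₁·C_A).
Integrating from C_{A0} to C_A: C_C = (3.04/0.0683)·ln[(3.04+0.0683·5.24)/(3.04+0.0683·0.561)] = 44.51·ln(3.398/3.078) = 4.397 mol/dm³.
Then C_B = (C_{A0}−C_A) − C_C = 4.679 − 4.397 = 0.2827 mol/dm³.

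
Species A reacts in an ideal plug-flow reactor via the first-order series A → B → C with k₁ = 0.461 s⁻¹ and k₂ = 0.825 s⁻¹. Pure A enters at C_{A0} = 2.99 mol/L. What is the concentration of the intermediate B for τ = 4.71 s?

0.354 mol/L

For first-order series with pure A initially, C_B(τ) = k₁C_{A0}/(k₂−k₁)·(e^(−k₁τ) − e^(−k₂τ)).
e^(−k₁τ) = e^(−0.461×4.71) = e^(−2.171) = 0.1140; e^(−k₂τ) = e^(−3.886) = 0.02053.
C_B = 0.461×2.99/(0.825−0.461) × (0.1140−0.02053) = 3.787×0.09350 = 0.3540 mol/L.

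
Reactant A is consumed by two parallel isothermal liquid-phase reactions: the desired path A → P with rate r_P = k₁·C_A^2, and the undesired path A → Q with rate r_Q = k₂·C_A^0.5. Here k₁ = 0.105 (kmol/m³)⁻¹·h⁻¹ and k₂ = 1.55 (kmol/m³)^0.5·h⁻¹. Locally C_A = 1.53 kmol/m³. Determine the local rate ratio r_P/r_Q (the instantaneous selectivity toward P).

S_{P/Q} = r_P/r_Q = (k₁·C_A^2)/(k₂·C_A^0.5) = (k₁/k₂)·C_A^1.5.
= (0.105×1.530^2) / (1.55×1.530^0.5) = 0.2458/1.917 = 0.128.

0.128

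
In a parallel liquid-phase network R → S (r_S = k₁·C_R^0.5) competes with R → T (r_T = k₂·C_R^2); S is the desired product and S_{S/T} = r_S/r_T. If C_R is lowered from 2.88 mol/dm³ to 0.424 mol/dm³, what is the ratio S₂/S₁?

S_{S/T} = (k₁/k₂)·C_R^-1.5, so S₂/S₁ = (C_{R,2}/C_{R,1})^-1.5.
= (0.424/2.88)^(-1.5) = (0.1472)^(-1.5) = 17.7.
Selectivity toward S rises as C_R falls — low-concentration operation is favoured.

17.7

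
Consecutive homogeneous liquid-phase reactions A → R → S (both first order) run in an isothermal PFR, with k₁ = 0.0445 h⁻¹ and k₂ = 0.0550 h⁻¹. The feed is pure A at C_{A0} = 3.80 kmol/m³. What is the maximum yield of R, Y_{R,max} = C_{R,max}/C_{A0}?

Evaluating C_R at τ_opt = ln(k₂/k₁)/(k₂−k₁) gives C_{R,max}/C_{A0} = (k₁/k₂)^[k₂/(k₂−k₁)].
= (0.0445/0.0550)^(0.0550/(0.0550−0.0445)) = (0.8091)^(5.238) = 0.3297.

0.330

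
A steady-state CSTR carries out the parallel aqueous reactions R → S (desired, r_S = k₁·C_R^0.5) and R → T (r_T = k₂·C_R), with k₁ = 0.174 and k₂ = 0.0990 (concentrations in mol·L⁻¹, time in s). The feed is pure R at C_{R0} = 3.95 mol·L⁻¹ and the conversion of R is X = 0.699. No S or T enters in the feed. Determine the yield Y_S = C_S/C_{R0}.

0.431

Exit C_R = C_{R0}(1−X) = 3.95×0.301 = 1.189 mol·L⁻¹.
Rates in a CSTR are evaluated at the outlet concentration: r_S = 0.174×1.189^0.5 = 0.1897, r_T = 0.0990×1.189 = 0.1177.
Fraction of consumed R going to S: r_S/(r_S+r_T) = 0.6171.
C_S = 0.6171·C_{R0}·X = 0.6171×3.95×0.699 = 1.70 mol·L⁻¹; Y_S = C_S/C_{R0} = 0.431.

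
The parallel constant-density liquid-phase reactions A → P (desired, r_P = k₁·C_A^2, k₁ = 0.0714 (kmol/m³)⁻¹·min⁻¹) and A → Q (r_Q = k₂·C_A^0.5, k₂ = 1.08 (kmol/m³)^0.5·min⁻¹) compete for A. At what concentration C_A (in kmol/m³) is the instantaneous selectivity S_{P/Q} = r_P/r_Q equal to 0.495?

3.83 kmol/m³

S_{P/Q} = (k₁/k₂)·C_A^1.5 ⇒ C_A = (S·k₂/k₁)^(1/1.5).
= (0.495×1.08/0.0714)^(0.6667) = (7.487)^(0.6667) = 3.83 kmol/m³.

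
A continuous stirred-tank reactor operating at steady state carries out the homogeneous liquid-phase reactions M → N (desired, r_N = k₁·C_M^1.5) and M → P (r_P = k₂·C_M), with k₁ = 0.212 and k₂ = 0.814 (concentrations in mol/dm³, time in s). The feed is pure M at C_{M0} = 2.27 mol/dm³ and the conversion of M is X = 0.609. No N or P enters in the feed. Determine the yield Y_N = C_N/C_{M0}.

0.120

Exit C_M = C_{M0}(1−X) = 2.27×0.391 = 0.8876 mol/dm³.
A CSTR operates uniformly at the exit composition, giving r_N = 0.1773 and r_P = 0.7225 (each k·C_M^n at C_M = 0.8876).
Fraction of consumed M going to N: r_N/(r_N+r_P) = 0.1970.
C_N = 0.1970·C_{M0}·X = 0.1970×2.27×0.609 = 0.272 mol/dm³; Y_N = C_N/C_{M0} = 0.120.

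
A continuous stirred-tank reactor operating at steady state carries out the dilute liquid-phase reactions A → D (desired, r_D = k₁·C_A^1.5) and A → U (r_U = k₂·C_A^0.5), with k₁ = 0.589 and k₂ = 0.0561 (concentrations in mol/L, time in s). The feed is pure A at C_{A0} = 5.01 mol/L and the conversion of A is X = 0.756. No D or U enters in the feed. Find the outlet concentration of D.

3.51 mol/L

Exit C_A = C_{A0}(1−X) = 5.01×0.244 = 1.222 mol/L.
A CSTR operates uniformly at the exit composition, giving r_D = 0.7961 and r_U = 0.06203 (each k·C_A^n at C_A = 1.222).
Fraction of consumed A going to D: r_D/(r_D+r_U) = 0.9277.
C_D = 0.9277·C_{A0}·X = 0.9277×5.01×0.756 = 3.51 mol/L.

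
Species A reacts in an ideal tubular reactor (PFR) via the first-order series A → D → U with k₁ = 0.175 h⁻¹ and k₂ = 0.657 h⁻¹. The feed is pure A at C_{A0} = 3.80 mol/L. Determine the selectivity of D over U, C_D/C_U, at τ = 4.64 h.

For first-order series with pure A initially, C_D(τ) = k₁C_{A0}/(k₂−k₁)·(e^(−k₁τ) − e^(−k₂τ)).
e^(−k₁τ) = e^(−0.175×4.64) = e^(−0.8120) = 0.4440; e^(−k₂τ) = e^(−3.048) = 0.04743.
C_D = 0.175×3.80/(0.657−0.175) × (0.4440−0.04743) = 1.380×0.3965 = 0.5471 mol/L.
C_A = C_{A0}e^(−k₁τ) = 1.687 mol/L, so C_U = C_{A0}−C_A−C_D = 1.566 mol/L; C_D/C_U = 0.349.

0.349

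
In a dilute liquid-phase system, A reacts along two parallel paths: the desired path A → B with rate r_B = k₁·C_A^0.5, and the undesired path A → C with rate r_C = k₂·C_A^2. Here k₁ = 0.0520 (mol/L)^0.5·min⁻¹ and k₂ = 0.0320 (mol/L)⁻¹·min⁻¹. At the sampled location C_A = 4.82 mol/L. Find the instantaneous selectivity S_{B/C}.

0.154

S_{B/C} = r_B/r_C = (k₁·C_A^0.5)/(k₂·C_A^2) = (k₁/k₂)·C_A^-1.5.
= (0.0520×4.820^0.5) / (0.0320×4.820^2) = 0.1142/0.7434 = 0.154.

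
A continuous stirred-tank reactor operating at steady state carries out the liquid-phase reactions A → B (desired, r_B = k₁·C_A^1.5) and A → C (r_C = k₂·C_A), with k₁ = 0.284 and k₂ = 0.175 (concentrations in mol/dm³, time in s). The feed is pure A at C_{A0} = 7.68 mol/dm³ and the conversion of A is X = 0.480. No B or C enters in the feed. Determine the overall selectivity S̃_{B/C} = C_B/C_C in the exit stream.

Exit C_A = C_{A0}(1−X) = 7.68×0.520 = 3.994 mol/dm³.
In a CSTR the entire volume is at exit conditions, so r_B = 0.284×3.994^1.5 = 2.267 and r_C = 0.175×3.994 = 0.6989.
Overall selectivity = C_B/C_C = r_Bτ/(r_Cτ) = r_B/r_C = 3.24.

3.24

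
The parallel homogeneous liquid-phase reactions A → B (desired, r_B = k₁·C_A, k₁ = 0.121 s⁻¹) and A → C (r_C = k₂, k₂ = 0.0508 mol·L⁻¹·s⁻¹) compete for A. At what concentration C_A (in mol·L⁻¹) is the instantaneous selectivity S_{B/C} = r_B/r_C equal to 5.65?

2.37 mol·L⁻¹

S_{B/C} = (k₁/k₂)·C_A ⇒ C_A = S·k₂/k₁.
= 5.65×0.0508/0.121 = 2.37 mol·L⁻¹.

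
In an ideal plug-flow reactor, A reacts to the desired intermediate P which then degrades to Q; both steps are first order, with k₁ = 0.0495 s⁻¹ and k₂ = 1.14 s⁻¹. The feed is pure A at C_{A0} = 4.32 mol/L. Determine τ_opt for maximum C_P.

2.88 s

For first-order series the maximum of C_P occurs at τ_opt = ln(k₂/k₁)/(k₂−k₁).
= ln(1.14/0.0495)/(1.14−0.0495) = ln(23.03)/1.090 = 3.137/1.090 = 2.88 s.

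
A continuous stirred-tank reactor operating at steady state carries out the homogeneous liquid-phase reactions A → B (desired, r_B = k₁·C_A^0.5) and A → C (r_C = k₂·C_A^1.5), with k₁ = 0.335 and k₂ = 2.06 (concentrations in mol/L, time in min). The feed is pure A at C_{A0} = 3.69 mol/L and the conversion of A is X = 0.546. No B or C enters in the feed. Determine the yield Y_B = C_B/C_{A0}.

Exit C_A = C_{A0}(1−X) = 3.69×0.454 = 1.675 mol/L.
Rates in a CSTR are evaluated at the outlet concentration: r_B = 0.335×1.675^0.5 = 0.4336, r_C = 2.06×1.675^1.5 = 4.467.
Fraction of consumed A going to B: r_B/(r_B+r_C) = 0.08848.
C_B = 0.08848·C_{A0}·X = 0.08848×3.69×0.546 = 0.178 mol/L; Y_B = C_B/C_{A0} = 0.0483.

0.0483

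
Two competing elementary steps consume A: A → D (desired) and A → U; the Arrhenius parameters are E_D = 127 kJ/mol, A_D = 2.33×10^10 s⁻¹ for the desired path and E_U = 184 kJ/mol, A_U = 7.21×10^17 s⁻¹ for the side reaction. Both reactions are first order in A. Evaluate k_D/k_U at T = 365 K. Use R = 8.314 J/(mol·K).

4.64

Since both paths have the same order in A, the concentration cancels and S_{D/U} = k_D/k_U = (A_D/A_U)·exp[(E_U−E_D)/(RT)].
(E_U−E_D)/(RT) = (184−127)×10³/(8.314×365) = 57000/3035 = 18.78.
k_D/k_U = (2.33×10^10/7.21×10^17)·exp(18.78) = 3.232×10^-8 × 1.437×10^8 = 4.64.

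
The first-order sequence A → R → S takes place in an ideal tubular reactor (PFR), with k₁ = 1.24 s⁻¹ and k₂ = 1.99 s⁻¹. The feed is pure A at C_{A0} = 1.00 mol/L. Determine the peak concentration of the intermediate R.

0.285 mol/L

Evaluating C_R at τ_opt = ln(k₂/k₁)/(k₂−k₁) gives C_{R,max}/C_{A0} = (k₁/k₂)^[k₂/(k₂−k₁)].
= (1.24/1.99)^(1.99/(1.99−1.24)) = (0.6231)^(2.653) = 0.2851.
C_{R,max} = 0.2851×1.00 = 0.285 mol/L.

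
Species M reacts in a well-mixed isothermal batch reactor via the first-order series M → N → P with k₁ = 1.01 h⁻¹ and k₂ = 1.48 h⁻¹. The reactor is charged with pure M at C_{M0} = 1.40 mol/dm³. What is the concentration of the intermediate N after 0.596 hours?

0.403 mol/dm³

The intermediate concentration in a first-order A→B→C sequence is C_N = k₁C_{M0}(e^(−k₁t) − e^(−k₂t))/(k₂−k₁).
e^(−k₁t) = e^(−1.01×0.596) = e^(−0.6020) = 0.5477; e^(−k₂t) = e^(−0.8821) = 0.4139.
C_N = 1.01×1.40/(1.48−1.01) × (0.5477−0.4139) = 3.009×0.1338 = 0.4026 mol/dm³.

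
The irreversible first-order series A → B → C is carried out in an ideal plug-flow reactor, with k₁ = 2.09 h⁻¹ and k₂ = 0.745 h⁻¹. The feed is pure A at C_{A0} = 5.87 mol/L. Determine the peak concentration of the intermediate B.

Evaluating C_B at τ_opt = ln(k₂/k₁)/(k₂−k₁) gives C_{B,max}/C_{A0} = (k₁/k₂)^[k₂/(k₂−k₁)].
= (2.09/0.745)^(0.745/(0.745−2.09)) = (2.805)^(-0.5539) = 0.5648.
C_{B,max} = 0.5648×5.87 = 3.32 mol/L.

3.32 mol/L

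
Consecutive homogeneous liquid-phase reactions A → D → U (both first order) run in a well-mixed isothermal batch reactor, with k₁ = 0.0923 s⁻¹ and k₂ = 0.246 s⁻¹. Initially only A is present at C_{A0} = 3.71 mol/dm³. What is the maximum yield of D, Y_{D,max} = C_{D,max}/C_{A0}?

Evaluating C_D at t_opt = ln(k₂/k₁)/(k₂−k₁) gives C_{D,max}/C_{A0} = (k₁/k₂)^[k₂/(k₂−k₁)].
= (0.0923/0.246)^(0.246/(0.246−0.0923)) = (0.3752)^(1.601) = 0.2083.

0.208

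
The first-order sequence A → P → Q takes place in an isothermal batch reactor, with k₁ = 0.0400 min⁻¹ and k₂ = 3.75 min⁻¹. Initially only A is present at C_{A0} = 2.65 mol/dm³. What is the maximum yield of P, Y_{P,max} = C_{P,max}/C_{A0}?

For a first-order series the maximum intermediate yield is C_{P,max}/C_{A0} = (k₁/k₂)^[k₂/(k₂−k₁)].
= (0.0400/3.75)^(3.75/(3.75−0.0400)) = (0.01067)^(1.011) = 0.01016.

0.0102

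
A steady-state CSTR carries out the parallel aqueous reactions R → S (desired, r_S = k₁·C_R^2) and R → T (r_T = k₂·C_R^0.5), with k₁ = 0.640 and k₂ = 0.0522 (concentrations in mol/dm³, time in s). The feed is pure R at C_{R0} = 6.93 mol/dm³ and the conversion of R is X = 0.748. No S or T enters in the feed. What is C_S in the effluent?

5.01 mol/dm³

Exit C_R = C_{R0}(1−X) = 6.93×0.252 = 1.746 mol/dm³.
Rates in a CSTR are evaluated at the outlet concentration: r_S = 0.640×1.746^2 = 1.952, r_T = 0.0522×1.746^0.5 = 0.06898.
Fraction of consumed R going to S: r_S/(r_S+r_T) = 0.9659.
C_S = 0.9659·C_{R0}·X = 0.9659×6.93×0.748 = 5.01 mol/dm³.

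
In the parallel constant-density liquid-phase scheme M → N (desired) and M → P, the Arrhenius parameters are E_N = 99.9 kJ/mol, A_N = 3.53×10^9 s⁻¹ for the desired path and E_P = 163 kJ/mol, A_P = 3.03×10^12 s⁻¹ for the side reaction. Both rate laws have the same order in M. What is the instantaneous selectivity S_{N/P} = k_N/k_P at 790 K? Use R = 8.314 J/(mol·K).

k_N/k_P = (A_N/A_P)·exp[−(E_N−E_P)/(RT)] = (A_N/A_P)·exp[(E_P−E_N)/(RT)].
(E_P−E_N)/(RT) = (163−99.9)×10³/(8.314×790) = 63100/6568 = 9.607.
k_N/k_P = (3.53×10^9/3.03×10^12)·exp(9.607) = 0.001165 × 14870 = 17.3.

17.3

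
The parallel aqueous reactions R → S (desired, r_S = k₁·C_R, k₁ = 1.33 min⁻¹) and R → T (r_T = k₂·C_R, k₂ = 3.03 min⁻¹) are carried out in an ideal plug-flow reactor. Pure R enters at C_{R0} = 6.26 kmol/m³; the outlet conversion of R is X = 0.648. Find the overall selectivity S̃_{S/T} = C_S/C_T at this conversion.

C_R = C_{R0}(1−X) = 2.204 kmol/m³.
Both paths are first order in R, so the instantaneous fraction to S is constant: dC_S/d(−C_R) = k₁/(k₁+k₂) = 0.3050.
C_S = 0.3050·(C_{R0}−C_R) = 0.3050×4.056 = 1.24 kmol/m³.
C_T = (C_{R0}−C_R)−C_S = 2.819 kmol/m³; S̃_{S/T} = 1.237/2.819 = 0.439.

0.439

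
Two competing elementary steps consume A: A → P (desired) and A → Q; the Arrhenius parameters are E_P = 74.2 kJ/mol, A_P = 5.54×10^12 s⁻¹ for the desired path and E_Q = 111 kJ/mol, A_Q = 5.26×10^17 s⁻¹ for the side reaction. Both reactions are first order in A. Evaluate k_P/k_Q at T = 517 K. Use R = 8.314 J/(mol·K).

k_P/k_Q = (A_P/A_Q)·exp[−(E_P−E_Q)/(RT)] = (A_P/A_Q)·exp[(E_Q−E_P)/(RT)].
(E_Q−E_P)/(RT) = (111−74.2)×10³/(8.314×517) = 36800/4298 = 8.561.
k_P/k_Q = (5.54×10^12/5.26×10^17)·exp(8.561) = 1.053×10^-5 × 5226 = 0.0550.

0.0550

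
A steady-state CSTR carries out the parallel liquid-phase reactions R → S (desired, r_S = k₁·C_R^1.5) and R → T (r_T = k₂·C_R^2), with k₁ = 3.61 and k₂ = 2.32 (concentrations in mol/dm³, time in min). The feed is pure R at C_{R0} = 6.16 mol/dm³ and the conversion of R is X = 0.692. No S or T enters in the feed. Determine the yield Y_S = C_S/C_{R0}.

0.367

Exit C_R = C_{R0}(1−X) = 6.16×0.308 = 1.897 mol/dm³.
A CSTR operates uniformly at the exit composition, giving r_S = 9.434 and r_T = 8.351 (each k·C_R^n at C_R = 1.897).
Fraction of consumed R going to S: r_S/(r_S+r_T) = 0.5304.
C_S = 0.5304·C_{R0}·X = 0.5304×6.16×0.692 = 2.26 mol/dm³; Y_S = C_S/C_{R0} = 0.367.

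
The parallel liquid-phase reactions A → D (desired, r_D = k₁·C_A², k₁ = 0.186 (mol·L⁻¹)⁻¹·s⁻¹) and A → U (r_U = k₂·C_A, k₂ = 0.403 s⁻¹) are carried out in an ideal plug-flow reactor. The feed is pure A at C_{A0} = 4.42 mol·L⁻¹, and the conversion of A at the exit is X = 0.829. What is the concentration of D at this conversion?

C_A = C_{A0}(1−X) = 0.7558 mol·L⁻¹.
Along a PFR/batch, dC_U/dC_A = −r_U/(r_D+r_U) = −k₂/(k₂+k₁·C_A).
Integrating from C_{A0} to C_A: C_U = (0.403/0.186)·ln[(0.403+0.186·4.42)/(0.403+0.186·0.756)] = 2.167·ln(1.225/0.5436) = 1.761 mol·L⁻¹.
Then C_D = (C_{A0}−C_A) − C_U = 3.664 − 1.761 = 1.904 mol·L⁻¹.

1.90 mol·L⁻¹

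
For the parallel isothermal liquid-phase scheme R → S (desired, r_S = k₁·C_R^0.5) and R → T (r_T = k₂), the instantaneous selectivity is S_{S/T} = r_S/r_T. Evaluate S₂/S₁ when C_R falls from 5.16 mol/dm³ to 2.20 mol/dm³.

0.653

S_{S/T} = (k₁/k₂)·C_R^0.5, so S₂/S₁ = (C_{R,2}/C_{R,1})^0.5.
= (2.20/5.16)^0.5 = (0.4264)^0.5 = 0.653.
Selectivity toward S falls as C_R falls — high-concentration operation is favoured.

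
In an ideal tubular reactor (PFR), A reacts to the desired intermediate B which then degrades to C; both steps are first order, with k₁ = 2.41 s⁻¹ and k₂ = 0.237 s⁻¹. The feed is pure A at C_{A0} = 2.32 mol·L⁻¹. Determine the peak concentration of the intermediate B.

1.80 mol·L⁻¹

For a first-order series the maximum intermediate yield is C_{B,max}/C_{A0} = (k₁/k₂)^[k₂/(k₂−k₁)].
= (2.41/0.237)^(0.237/(0.237−2.41)) = (10.17)^(-0.1091) = 0.7765.
C_{B,max} = 0.7765×2.32 = 1.80 mol·L⁻¹.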